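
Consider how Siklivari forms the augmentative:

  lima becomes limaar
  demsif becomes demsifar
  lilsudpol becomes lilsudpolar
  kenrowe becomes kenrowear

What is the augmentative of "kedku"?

kedkuar

Every pair shown (lima → limaar, demsif → demsifar, lilsudpol → lilsudpolar, …) follows the same rule: add -ar.
So kedku → kedkuar.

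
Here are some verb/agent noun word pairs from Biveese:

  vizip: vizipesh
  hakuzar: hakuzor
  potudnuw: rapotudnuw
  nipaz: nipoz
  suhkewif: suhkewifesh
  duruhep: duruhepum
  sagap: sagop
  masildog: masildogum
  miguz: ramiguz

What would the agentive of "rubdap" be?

"rubdap" has last vowel 'a'. The stems whose last vowel is 'a' (hakuzar → hakuzor, sagap → sagop, nipaz → nipoz) change the last vowel to 'o'.
The other patterns: stems whose last vowel is 'i' add -esh; stems whose last vowel is 'u' add the prefix ra-; stems whose last vowel is 'e' or 'o' add -um.
So rubdap → rubdop.

rubdop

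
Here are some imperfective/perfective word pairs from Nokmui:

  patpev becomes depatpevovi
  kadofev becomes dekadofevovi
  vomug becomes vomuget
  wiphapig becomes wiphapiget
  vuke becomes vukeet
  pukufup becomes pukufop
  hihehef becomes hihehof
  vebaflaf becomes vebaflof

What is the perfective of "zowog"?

"zowog" ends in -g. The stems ending in -g (vomug → vomuget, wiphapig → wiphapiget) add -et.
The other patterns: stems ending in -v add de- … -ovi around the stem; stems ending in -f or -p change the last vowel to 'o'.
So zowog → zowoget.

zowoget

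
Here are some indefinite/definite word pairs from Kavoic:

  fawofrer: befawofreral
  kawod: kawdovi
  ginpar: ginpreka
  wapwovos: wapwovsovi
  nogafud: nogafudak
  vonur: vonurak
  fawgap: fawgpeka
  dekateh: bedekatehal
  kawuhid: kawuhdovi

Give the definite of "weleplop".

"weleplop" has last vowel 'o'. The stems whose last vowel is 'o' (wapwovos → wapwovsovi, kawod → kawdovi) delete the last vowel and add -ovi.
The other patterns: stems whose last vowel is 'u' add -ak; stems whose last vowel is 'e' add be- … -al around the stem; stems whose last vowel is 'a' delete the last vowel and add -eka.
So weleplop → weleplpovi.

weleplpovi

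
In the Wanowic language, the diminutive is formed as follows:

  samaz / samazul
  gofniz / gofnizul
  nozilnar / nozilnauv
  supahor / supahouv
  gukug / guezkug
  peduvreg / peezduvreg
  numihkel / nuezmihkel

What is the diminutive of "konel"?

samaz and nozilnar both have last vowel 'a' yet inflect differently (samazul, nozilnauv), so the last vowel is not what conditions the rule; the final letter is.
"konel" ends in -l. The one such stem in the data (numihkel → nuezmihkel) inserts -ez- after the first vowel (as do gukug, peduvreg), so the same rule applies.
So konel → koeznel.

koeznel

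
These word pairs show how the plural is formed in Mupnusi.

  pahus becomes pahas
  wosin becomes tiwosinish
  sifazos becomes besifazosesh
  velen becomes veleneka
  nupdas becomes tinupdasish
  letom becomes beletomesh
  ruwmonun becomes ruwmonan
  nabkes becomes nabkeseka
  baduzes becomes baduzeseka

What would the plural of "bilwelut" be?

bilwelat

nabkes and sifazos both end in -s yet inflect differently (nabkeseka, besifazosesh), so the final letter is not what conditions the rule; the last vowel is.
"bilwelut" has last vowel 'u'. The stems whose last vowel is 'u' (pahus → pahas, ruwmonun → ruwmonan) change the last vowel to 'a'.
The other patterns: stems whose last vowel is 'e' add -eka; stems whose last vowel is 'o' add be- … -esh around the stem; stems whose last vowel is 'a' or 'i' add ti- … -ish around the stem.
So bilwelut → bilwelat.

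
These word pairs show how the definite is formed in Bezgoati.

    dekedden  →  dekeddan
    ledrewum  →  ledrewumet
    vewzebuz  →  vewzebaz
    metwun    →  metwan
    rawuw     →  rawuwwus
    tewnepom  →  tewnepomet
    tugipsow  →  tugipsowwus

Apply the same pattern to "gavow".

gavowwus

"gavow" ends in -w. The stems ending in -w (tugipsow → tugipsowwus, rawuw → rawuwwus) double the final consonant and add -us.
So gavow → gavowwus.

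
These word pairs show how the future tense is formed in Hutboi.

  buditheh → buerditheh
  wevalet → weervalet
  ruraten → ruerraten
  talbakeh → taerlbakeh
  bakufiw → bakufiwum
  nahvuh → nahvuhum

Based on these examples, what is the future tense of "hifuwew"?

buditheh and nahvuh both end in -h yet inflect differently (buerditheh, nahvuhum), so the final letter is not what conditions the rule; the last vowel is.
"hifuwew" has last vowel 'e'. The stems whose last vowel is 'e' (buditheh → buerditheh, wevalet → weervalet, ruraten → ruerraten) insert -er- after the first vowel.
The other pattern: stems whose last vowel is 'i' or 'u' add -um.
So hifuwew → hierfuwew.

hierfuwew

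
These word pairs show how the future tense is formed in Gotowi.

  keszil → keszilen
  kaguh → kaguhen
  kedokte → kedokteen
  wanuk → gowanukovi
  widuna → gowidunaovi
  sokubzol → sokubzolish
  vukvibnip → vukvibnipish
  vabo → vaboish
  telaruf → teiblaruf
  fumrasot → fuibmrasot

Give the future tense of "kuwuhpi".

keszil and sokubzol both end in -l yet inflect differently (keszilen, sokubzolish), so the final letter is not what conditions the rule; the first letter is.
"kuwuhpi" begins with k-. The stems beginning with k- (keszil → keszilen, kaguh → kaguhen, kedokte → kedokteen) add -en.
The other patterns: stems beginning with w- add go- … -ovi around the stem; stems beginning with s- or v- add -ish; stems beginning with f- or t- insert -ib- after the first vowel.
So kuwuhpi → kuwuhpien.

kuwuhpien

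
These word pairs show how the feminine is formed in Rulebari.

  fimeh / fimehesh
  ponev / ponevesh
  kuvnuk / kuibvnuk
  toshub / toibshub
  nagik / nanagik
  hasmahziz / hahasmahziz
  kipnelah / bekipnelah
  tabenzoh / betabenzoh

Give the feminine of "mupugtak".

bemupugtak

kuvnuk and nagik both end in -k yet inflect differently (kuibvnuk, nanagik), so the final letter is not what conditions the rule; the last vowel is.
"mupugtak" has last vowel 'a'. The one such stem in the data (kipnelah → bekipnelah) adds the prefix be-, so the same rule applies.
So mupugtak → bemupugtak.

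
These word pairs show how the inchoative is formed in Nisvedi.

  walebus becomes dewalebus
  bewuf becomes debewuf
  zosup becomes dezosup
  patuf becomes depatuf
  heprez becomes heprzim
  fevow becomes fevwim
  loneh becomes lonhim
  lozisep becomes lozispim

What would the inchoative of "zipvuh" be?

zosup and lozisep both end in -p yet inflect differently (dezosup, lozispim), so the final letter is not what conditions the rule; the last vowel is.
"zipvuh" has last vowel 'u'. The stems whose last vowel is 'u' (walebus → dewalebus, bewuf → debewuf, zosup → dezosup) add the prefix de-.
So zipvuh → dezipvuh.

dezipvuh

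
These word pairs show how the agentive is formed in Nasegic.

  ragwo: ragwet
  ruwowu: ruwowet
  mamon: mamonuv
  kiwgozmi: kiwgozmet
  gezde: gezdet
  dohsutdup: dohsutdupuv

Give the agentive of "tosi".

dohsutdup and ruwowu both have last vowel 'u' yet inflect differently (dohsutdupuv, ruwowet), so the last vowel is not what conditions the rule; whether the stem ends in a vowel or a consonant is.
"tosi" ends in a vowel. The stems ending in a vowel (gezde → gezdet, ruwowu → ruwowet, kiwgozmi → kiwgozmet) drop the final letter and add -et.
So tosi → toset.

toset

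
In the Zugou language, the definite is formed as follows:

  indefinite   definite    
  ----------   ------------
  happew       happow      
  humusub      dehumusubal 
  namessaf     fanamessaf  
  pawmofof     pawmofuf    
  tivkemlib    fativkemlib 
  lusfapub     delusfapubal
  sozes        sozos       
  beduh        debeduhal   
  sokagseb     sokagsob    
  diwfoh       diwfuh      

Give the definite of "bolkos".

bolkus

sokagseb and lusfapub both end in -b yet inflect differently (sokagsob, delusfapubal), so the final letter is not what conditions the rule; the last vowel is.
"bolkos" has last vowel 'o'. The stems whose last vowel is 'o' (diwfoh → diwfuh, pawmofof → pawmofuf) change the last vowel to 'u'.
The other patterns: stems whose last vowel is 'e' change the last vowel to 'o'; stems whose last vowel is 'u' add de- … -al around the stem; stems whose last vowel is 'a' or 'i' add the prefix fa-.
So bolkos → bolkus.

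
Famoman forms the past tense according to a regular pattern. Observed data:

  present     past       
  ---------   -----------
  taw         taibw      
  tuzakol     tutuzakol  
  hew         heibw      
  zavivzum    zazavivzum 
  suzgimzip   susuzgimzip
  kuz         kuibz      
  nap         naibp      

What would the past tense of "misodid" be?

nap and suzgimzip both end in -p yet inflect differently (naibp, susuzgimzip), so the final letter is not what conditions the rule; the number of vowels is.
"misodid" has 3 vowels. The stems with 3 vowels (zavivzum → zazavivzum, tuzakol → tutuzakol, suzgimzip → susuzgimzip) repeat the first consonant+vowel as a prefix.
So misodid → mimisodid.

mimisodid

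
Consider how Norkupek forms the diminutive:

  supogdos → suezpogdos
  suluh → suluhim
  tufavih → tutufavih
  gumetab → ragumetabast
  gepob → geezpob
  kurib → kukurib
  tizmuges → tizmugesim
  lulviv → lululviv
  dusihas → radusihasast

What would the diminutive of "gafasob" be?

gaezfasob

supogdos and tizmuges both end in -s yet inflect differently (suezpogdos, tizmugesim), so the final letter is not what conditions the rule; the last vowel is.
"gafasob" has last vowel 'o'. The stems whose last vowel is 'o' (gepob → geezpob, supogdos → suezpogdos) insert -ez- after the first vowel.
So gafasob → gaezfasob.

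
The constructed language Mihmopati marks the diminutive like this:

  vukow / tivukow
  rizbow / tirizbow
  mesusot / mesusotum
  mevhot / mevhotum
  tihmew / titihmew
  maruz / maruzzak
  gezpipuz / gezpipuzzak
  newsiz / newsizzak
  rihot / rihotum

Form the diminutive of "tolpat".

tolpatum

mesusot and vukow both have last vowel 'o' yet inflect differently (mesusotum, tivukow), so the last vowel is not what conditions the rule; the final letter is.
"tolpat" ends in -t. The stems ending in -t (mesusot → mesusotum, rihot → rihotum, mevhot → mevhotum) add -um.
The other patterns: stems ending in -z double the final consonant and add -ak; stems ending in -w add the prefix ti-.
So tolpat → tolpatum.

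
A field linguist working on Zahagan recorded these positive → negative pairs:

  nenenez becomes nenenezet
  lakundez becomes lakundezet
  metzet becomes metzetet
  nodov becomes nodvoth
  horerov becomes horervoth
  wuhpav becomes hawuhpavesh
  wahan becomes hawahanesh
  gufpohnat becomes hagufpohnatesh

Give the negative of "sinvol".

nodov and wuhpav both end in -v yet inflect differently (nodvoth, hawuhpavesh), so the final letter is not what conditions the rule; the last vowel is.
"sinvol" has last vowel 'o'. The stems whose last vowel is 'o' (nodov → nodvoth, horerov → horervoth) delete the last vowel and add -oth.
So sinvol → sinvloth.

sinvloth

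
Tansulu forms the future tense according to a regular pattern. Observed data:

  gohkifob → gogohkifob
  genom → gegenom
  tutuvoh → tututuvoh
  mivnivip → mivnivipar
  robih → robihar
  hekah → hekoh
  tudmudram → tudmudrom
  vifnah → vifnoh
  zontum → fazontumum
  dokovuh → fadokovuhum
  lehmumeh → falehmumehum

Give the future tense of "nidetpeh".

fanidetpehum

tutuvoh and robih both end in -h yet inflect differently (tututuvoh, robihar), so the final letter is not what conditions the rule; the last vowel is.
"nidetpeh" has last vowel 'e'. The one such stem in the data (lehmumeh → falehmumehum) adds fa- … -um around the stem, so the same rule applies.
So nidetpeh → fanidetpehum.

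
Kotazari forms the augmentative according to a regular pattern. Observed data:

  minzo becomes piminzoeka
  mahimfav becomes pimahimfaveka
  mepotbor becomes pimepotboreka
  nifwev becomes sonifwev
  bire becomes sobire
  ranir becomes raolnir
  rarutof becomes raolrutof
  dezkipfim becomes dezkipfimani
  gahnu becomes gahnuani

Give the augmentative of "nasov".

sonasov

mahimfav and nifwev both end in -v yet inflect differently (pimahimfaveka, sonifwev), so the final letter is not what conditions the rule; the first letter is.
"nasov" begins with n-. The one such stem in the data (nifwev → sonifwev) adds the prefix so-, so the same rule applies.
The other patterns: stems beginning with m- add pi- … -eka around the stem; stems beginning with r- insert -ol- after the first vowel; stems beginning with d- or g- add -ani.
So nasov → sonasov.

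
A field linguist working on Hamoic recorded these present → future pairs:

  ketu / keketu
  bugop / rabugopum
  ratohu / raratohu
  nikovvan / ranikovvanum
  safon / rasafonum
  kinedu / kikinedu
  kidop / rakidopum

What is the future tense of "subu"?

susubu

"subu" ends in -u. The stems ending in -u (ketu → keketu, ratohu → raratohu, kinedu → kikinedu) repeat the first consonant+vowel as a prefix.
So subu → susubu.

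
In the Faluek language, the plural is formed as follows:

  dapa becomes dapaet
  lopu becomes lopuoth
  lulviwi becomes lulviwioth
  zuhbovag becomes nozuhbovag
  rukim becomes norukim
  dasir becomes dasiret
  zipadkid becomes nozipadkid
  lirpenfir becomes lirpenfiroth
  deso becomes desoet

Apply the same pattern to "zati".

"zati" begins with z-. The stems beginning with z- (zipadkid → nozipadkid, zuhbovag → nozuhbovag) add the prefix no-.
So zati → nozati.

nozati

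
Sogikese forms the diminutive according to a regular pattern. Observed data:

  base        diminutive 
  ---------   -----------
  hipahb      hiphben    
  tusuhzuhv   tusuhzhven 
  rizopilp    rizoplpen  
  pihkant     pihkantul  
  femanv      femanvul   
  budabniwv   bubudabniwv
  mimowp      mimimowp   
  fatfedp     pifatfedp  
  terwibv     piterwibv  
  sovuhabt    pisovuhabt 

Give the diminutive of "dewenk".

"dewenk" has second-to-last letter 'n'. The stems whose second-to-last letter is 'n' (pihkant → pihkantul, femanv → femanvul) add -ul.
The other patterns: stems whose second-to-last letter is 'h' or 'l' delete the last vowel and add -en; stems whose second-to-last letter is 'w' repeat the first consonant+vowel as a prefix; stems whose second-to-last letter is 'b' or 'd' add the prefix pi-.
So dewenk → dewenkul.

dewenkul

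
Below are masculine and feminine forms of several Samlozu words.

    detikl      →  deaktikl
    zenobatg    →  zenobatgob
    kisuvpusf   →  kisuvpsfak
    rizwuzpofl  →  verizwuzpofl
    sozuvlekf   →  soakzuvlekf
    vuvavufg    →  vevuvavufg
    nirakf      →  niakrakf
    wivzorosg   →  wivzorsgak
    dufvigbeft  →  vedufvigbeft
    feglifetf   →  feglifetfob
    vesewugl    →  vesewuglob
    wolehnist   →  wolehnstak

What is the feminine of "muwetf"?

muwetfob

nirakf and kisuvpusf both end in -f yet inflect differently (niakrakf, kisuvpsfak), so the final letter is not what conditions the rule; the second-to-last letter is.
"muwetf" has second-to-last letter 't'. The stems whose second-to-last letter is 't' (feglifetf → feglifetfob, zenobatg → zenobatgob) add -ob.
So muwetf → muwetfob.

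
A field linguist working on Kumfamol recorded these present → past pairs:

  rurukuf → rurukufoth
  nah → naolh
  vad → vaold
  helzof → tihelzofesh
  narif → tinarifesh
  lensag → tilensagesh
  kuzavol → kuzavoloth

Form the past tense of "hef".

narif and rurukuf both end in -f yet inflect differently (tinarifesh, rurukufoth), so the final letter is not what conditions the rule; the number of vowels is.
"hef" has 1 vowel. The stems with 1 vowel (nah → naolh, vad → vaold) insert -ol- after the first vowel.
So hef → heolf.

heolf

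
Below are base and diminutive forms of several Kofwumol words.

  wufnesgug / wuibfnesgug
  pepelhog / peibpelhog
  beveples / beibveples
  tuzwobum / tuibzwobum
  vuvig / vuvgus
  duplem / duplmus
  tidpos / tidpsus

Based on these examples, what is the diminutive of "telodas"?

teiblodas

wufnesgug and vuvig both end in -g yet inflect differently (wuibfnesgug, vuvgus), so the final letter is not what conditions the rule; the number of vowels is.
"telodas" has 3 vowels. The stems with 3 vowels (wufnesgug → wuibfnesgug, pepelhog → peibpelhog, beveples → beibveples) insert -ib- after the first vowel.
So telodas → teiblodas.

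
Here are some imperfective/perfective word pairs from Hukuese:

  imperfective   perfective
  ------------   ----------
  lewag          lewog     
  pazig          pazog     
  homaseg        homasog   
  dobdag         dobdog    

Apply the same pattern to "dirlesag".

Every pair shown (lewag → lewog, pazig → pazog, homaseg → homasog, …) follows the same rule: change the last vowel to 'o'.
So dirlesag → dirlesog.

dirlesog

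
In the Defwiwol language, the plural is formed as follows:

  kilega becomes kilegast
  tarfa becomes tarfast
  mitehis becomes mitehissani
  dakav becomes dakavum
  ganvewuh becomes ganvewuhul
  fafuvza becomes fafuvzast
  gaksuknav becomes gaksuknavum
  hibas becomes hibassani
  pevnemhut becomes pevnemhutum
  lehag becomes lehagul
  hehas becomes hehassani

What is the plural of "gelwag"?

gelwagul

"gelwag" ends in -g. The one such stem in the data (lehag → lehagul) adds -ul, so the same rule applies.
So gelwag → gelwagul.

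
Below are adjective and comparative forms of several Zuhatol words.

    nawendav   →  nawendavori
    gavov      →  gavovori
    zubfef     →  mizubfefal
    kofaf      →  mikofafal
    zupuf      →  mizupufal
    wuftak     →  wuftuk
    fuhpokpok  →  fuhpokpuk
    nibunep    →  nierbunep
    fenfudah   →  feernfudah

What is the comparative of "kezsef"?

mikezsefal

nawendav and kofaf both have last vowel 'a' yet inflect differently (nawendavori, mikofafal), so the last vowel is not what conditions the rule; the final letter is.
"kezsef" ends in -f. The stems ending in -f (zubfef → mizubfefal, kofaf → mikofafal, zupuf → mizupufal) add mi- … -al around the stem.
So kezsef → mikezsefal.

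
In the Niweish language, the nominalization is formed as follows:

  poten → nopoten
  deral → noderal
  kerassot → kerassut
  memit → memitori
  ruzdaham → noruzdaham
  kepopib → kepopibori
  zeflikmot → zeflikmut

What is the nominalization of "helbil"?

helbilori

memit and kerassot both end in -t yet inflect differently (memitori, kerassut), so the final letter is not what conditions the rule; the last vowel is.
"helbil" has last vowel 'i'. The stems whose last vowel is 'i' (kepopib → kepopibori, memit → memitori) add -ori.
The other patterns: stems whose last vowel is 'o' change the last vowel to 'u'; stems whose last vowel is 'a' or 'e' add the prefix no-.
So helbil → helbilori.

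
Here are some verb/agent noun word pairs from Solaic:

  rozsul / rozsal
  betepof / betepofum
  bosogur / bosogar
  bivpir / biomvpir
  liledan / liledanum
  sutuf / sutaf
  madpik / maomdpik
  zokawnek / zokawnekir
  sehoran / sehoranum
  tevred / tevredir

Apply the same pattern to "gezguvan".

gezguvanum

madpik and zokawnek both end in -k yet inflect differently (maomdpik, zokawnekir), so the final letter is not what conditions the rule; the last vowel is.
"gezguvan" has last vowel 'a'. The stems whose last vowel is 'a' (sehoran → sehoranum, liledan → liledanum) add -um.
The other patterns: stems whose last vowel is 'i' insert -om- after the first vowel; stems whose last vowel is 'e' add -ir; stems whose last vowel is 'u' change the last vowel to 'a'.
So gezguvan → gezguvanum.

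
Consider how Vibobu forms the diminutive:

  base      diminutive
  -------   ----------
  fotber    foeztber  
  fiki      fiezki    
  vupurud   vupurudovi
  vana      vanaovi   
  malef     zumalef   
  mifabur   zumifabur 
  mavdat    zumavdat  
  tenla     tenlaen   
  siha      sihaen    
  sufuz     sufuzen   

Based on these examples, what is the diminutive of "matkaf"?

fotber and mifabur both end in -r yet inflect differently (foeztber, zumifabur), so the final letter is not what conditions the rule; the first letter is.
"matkaf" begins with m-. The stems beginning with m- (malef → zumalef, mifabur → zumifabur, mavdat → zumavdat) add the prefix zu-.
So matkaf → zumatkaf.

zumatkaf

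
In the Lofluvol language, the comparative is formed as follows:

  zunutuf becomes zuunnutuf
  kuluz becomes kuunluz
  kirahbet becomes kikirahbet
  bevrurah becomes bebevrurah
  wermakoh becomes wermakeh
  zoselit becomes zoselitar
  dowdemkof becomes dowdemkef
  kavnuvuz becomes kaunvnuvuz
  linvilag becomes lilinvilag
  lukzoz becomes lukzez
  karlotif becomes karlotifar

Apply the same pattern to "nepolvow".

wermakoh and bevrurah both end in -h yet inflect differently (wermakeh, bebevrurah), so the final letter is not what conditions the rule; the last vowel is.
"nepolvow" has last vowel 'o'. The stems whose last vowel is 'o' (dowdemkof → dowdemkef, lukzoz → lukzez, wermakoh → wermakeh) change the last vowel to 'e'.
So nepolvow → nepolvew.

nepolvew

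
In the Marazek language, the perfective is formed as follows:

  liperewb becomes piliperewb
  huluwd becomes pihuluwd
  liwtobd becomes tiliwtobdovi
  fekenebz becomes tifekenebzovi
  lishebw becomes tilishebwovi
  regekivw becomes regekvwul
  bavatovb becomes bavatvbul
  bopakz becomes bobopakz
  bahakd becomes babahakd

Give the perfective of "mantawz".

pimantawz

huluwd and liwtobd both end in -d yet inflect differently (pihuluwd, tiliwtobdovi), so the final letter is not what conditions the rule; the second-to-last letter is.
"mantawz" has second-to-last letter 'w'. The stems whose second-to-last letter is 'w' (liperewb → piliperewb, huluwd → pihuluwd) add the prefix pi-.
The other patterns: stems whose second-to-last letter is 'b' add ti- … -ovi around the stem; stems whose second-to-last letter is 'v' delete the last vowel and add -ul; stems whose second-to-last letter is 'k' repeat the first consonant+vowel as a prefix.
So mantawz → pimantawz.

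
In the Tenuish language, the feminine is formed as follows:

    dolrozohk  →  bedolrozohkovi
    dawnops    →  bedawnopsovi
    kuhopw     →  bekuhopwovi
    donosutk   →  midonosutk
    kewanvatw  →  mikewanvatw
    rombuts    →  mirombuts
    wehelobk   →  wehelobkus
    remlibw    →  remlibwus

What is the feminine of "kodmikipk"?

"kodmikipk" has second-to-last letter 'p'. The stems whose second-to-last letter is 'p' (dawnops → bedawnopsovi, kuhopw → bekuhopwovi) add be- … -ovi around the stem.
So kodmikipk → bekodmikipkovi.

bekodmikipkovi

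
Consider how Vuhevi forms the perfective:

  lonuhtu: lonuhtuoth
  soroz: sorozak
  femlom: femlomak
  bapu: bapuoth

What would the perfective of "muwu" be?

muwuoth

bapu and soroz both have 2 vowels yet inflect differently (bapuoth, sorozak), so the number of vowels is not what conditions the rule; the final letter is.
"muwu" ends in -u. The stems ending in -u (bapu → bapuoth, lonuhtu → lonuhtuoth) add -oth.
The other pattern: stems ending in -m or -z add -ak.
So muwu → muwuoth.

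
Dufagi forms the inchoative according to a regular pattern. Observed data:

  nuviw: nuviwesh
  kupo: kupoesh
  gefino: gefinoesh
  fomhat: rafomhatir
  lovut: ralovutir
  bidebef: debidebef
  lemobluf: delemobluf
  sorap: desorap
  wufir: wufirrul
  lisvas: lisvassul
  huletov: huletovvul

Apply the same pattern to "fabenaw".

fabenawesh

lovut and lemobluf both have last vowel 'u' yet inflect differently (ralovutir, delemobluf), so the last vowel is not what conditions the rule; the final letter is.
"fabenaw" ends in -w. The one such stem in the data (nuviw → nuviwesh) adds -esh, so the same rule applies.
So fabenaw → fabenawesh.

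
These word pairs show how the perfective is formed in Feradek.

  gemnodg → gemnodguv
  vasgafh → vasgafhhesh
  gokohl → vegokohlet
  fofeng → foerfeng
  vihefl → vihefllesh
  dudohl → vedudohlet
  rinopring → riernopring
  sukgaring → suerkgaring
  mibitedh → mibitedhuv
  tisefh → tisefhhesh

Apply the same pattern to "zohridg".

vasgafh and mibitedh both end in -h yet inflect differently (vasgafhhesh, mibitedhuv), so the final letter is not what conditions the rule; the second-to-last letter is.
"zohridg" has second-to-last letter 'd'. The stems whose second-to-last letter is 'd' (mibitedh → mibitedhuv, gemnodg → gemnodguv) add -uv.
The other patterns: stems whose second-to-last letter is 'f' double the final consonant and add -esh; stems whose second-to-last letter is 'n' insert -er- after the first vowel; stems whose second-to-last letter is 'h' add ve- … -et around the stem.
So zohridg → zohridguv.

zohridguv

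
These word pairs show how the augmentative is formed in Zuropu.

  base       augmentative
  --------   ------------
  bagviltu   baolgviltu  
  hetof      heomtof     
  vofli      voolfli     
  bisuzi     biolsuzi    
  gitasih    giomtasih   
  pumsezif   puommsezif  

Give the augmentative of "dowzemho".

"dowzemho" ends in a vowel. The stems ending in a vowel (vofli → voolfli, bisuzi → biolsuzi, bagviltu → baolgviltu) insert -ol- after the first vowel.
The other pattern: stems ending in a consonant insert -om- after the first vowel.
So dowzemho → doolwzemho.

doolwzemho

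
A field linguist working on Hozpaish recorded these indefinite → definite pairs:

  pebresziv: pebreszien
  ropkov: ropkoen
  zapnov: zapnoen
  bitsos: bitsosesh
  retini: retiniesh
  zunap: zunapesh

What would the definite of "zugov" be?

zugoen

"zugov" ends in -v. The stems ending in -v (pebresziv → pebreszien, ropkov → ropkoen, zapnov → zapnoen) drop the final letter and add -en.
The other pattern: stems ending in -i, -p or -s add -esh.
So zugov → zugoen.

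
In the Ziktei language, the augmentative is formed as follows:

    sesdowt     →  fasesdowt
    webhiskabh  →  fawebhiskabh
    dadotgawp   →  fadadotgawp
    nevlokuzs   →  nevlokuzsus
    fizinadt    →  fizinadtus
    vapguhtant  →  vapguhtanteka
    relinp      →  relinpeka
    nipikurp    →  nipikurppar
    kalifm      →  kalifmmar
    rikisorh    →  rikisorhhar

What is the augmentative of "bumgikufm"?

bumgikufmmar

"bumgikufm" has second-to-last letter 'f'. The one such stem in the data (kalifm → kalifmmar) doubles the final consonant and adds -ar (as do nipikurp, rikisorh), so the same rule applies.
So bumgikufm → bumgikufmmar.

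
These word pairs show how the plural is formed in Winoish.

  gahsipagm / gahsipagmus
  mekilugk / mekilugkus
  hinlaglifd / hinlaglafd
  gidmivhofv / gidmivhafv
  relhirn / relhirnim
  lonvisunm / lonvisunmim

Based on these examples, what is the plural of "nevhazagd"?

gahsipagm and lonvisunm both end in -m yet inflect differently (gahsipagmus, lonvisunmim), so the final letter is not what conditions the rule; the second-to-last letter is.
"nevhazagd" has second-to-last letter 'g'. The stems whose second-to-last letter is 'g' (gahsipagm → gahsipagmus, mekilugk → mekilugkus) add -us.
The other patterns: stems whose second-to-last letter is 'f' change the last vowel to 'a'; stems whose second-to-last letter is 'n' or 'r' add -im.
So nevhazagd → nevhazagdus.

nevhazagdus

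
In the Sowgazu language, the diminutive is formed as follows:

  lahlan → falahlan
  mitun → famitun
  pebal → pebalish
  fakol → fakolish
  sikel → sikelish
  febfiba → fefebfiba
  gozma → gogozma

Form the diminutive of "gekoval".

gekovalish

lahlan and pebal both have last vowel 'a' yet inflect differently (falahlan, pebalish), so the last vowel is not what conditions the rule; the final letter is.
"gekoval" ends in -l. The stems ending in -l (pebal → pebalish, fakol → fakolish, sikel → sikelish) add -ish.
So gekoval → gekovalish.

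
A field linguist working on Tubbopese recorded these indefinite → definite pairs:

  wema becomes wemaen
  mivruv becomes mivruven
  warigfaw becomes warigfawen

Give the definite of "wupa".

wupaen

Every pair shown (wema → wemaen, mivruv → mivruven, warigfaw → warigfawen) follows the same rule: add -en.
So wupa → wupaen.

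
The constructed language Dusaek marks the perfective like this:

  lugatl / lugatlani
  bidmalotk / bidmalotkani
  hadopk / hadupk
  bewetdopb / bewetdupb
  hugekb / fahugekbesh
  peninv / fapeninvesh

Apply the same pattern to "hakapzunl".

bidmalotk and hadopk both end in -k yet inflect differently (bidmalotkani, hadupk), so the final letter is not what conditions the rule; the second-to-last letter is.
"hakapzunl" has second-to-last letter 'n'. The one such stem in the data (peninv → fapeninvesh) adds fa- … -esh around the stem, so the same rule applies.
So hakapzunl → fahakapzunlesh.

fahakapzunlesh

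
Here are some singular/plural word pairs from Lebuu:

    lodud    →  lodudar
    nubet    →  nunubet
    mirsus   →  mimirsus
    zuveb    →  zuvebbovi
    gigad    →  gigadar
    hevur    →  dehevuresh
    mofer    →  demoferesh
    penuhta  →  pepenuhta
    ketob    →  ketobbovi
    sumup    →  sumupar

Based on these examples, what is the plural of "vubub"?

"vubub" ends in -b. The stems ending in -b (ketob → ketobbovi, zuveb → zuvebbovi) double the final consonant and add -ovi.
So vubub → vububbovi.

vububbovi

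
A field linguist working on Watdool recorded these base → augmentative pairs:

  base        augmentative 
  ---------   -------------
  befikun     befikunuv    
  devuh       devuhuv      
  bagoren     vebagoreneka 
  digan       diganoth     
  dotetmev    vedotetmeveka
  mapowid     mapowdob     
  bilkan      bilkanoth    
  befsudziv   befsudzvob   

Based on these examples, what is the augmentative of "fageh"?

vefageheka

"fageh" has last vowel 'e'. The stems whose last vowel is 'e' (bagoren → vebagoreneka, dotetmev → vedotetmeveka) add ve- … -eka around the stem.
The other patterns: stems whose last vowel is 'a' add -oth; stems whose last vowel is 'i' delete the last vowel and add -ob; stems whose last vowel is 'u' add -uv.
So fageh → vefageheka.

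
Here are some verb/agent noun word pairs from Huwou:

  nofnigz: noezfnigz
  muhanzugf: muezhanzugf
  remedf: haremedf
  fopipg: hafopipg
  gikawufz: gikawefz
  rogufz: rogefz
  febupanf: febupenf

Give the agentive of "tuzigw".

tuezzigw

muhanzugf and remedf both end in -f yet inflect differently (muezhanzugf, haremedf), so the final letter is not what conditions the rule; the second-to-last letter is.
"tuzigw" has second-to-last letter 'g'. The stems whose second-to-last letter is 'g' (nofnigz → noezfnigz, muhanzugf → muezhanzugf) insert -ez- after the first vowel.
The other patterns: stems whose second-to-last letter is 'd' or 'p' add the prefix ha-; stems whose second-to-last letter is 'f' or 'n' change the last vowel to 'e'.
So tuzigw → tuezzigw.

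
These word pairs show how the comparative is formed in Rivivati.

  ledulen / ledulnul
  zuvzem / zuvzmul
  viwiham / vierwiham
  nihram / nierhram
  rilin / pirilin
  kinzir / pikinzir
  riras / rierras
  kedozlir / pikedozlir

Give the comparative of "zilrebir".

pizilrebir

"zilrebir" has last vowel 'i'. The stems whose last vowel is 'i' (kinzir → pikinzir, rilin → pirilin, kedozlir → pikedozlir) add the prefix pi-.
The other patterns: stems whose last vowel is 'e' delete the last vowel and add -ul; stems whose last vowel is 'a' insert -er- after the first vowel.
So zilrebir → pizilrebir.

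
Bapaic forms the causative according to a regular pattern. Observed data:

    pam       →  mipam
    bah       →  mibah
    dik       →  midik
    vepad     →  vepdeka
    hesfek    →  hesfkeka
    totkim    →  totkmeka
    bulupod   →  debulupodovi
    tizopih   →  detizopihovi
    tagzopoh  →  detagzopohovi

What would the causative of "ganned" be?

dik and hesfek both end in -k yet inflect differently (midik, hesfkeka), so the final letter is not what conditions the rule; the number of vowels is.
"ganned" has 2 vowels. The stems with 2 vowels (vepad → vepdeka, hesfek → hesfkeka, totkim → totkmeka) delete the last vowel and add -eka.
So ganned → ganndeka.

ganndeka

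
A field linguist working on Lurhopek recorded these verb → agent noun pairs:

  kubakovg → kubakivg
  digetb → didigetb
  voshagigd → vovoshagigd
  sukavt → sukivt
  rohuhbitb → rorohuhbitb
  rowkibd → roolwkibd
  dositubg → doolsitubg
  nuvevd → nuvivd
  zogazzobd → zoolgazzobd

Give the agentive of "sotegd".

sosotegd

"sotegd" has second-to-last letter 'g'. The one such stem in the data (voshagigd → vovoshagigd) repeats the first consonant+vowel as a prefix (as do rohuhbitb, digetb), so the same rule applies.
The other patterns: stems whose second-to-last letter is 'v' change the last vowel to 'i'; stems whose second-to-last letter is 'b' insert -ol- after the first vowel.
So sotegd → sosotegd.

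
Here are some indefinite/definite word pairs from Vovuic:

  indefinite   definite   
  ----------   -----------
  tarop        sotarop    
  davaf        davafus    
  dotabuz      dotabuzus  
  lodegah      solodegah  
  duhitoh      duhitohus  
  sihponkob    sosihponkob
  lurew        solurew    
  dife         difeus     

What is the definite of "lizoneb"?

duhitoh and lodegah both end in -h yet inflect differently (duhitohus, solodegah), so the final letter is not what conditions the rule; the first letter is.
"lizoneb" begins with l-. The stems beginning with l- (lodegah → solodegah, lurew → solurew) add the prefix so-.
So lizoneb → solizoneb.

solizoneb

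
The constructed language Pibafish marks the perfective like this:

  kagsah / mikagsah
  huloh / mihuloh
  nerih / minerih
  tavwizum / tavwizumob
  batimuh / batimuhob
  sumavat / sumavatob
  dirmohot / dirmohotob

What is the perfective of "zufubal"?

"zufubal" has 3 vowels. The stems with 3 vowels (tavwizum → tavwizumob, batimuh → batimuhob, sumavat → sumavatob) add -ob.
The other pattern: stems with 2 vowels add the prefix mi-.
So zufubal → zufubalob.

zufubalob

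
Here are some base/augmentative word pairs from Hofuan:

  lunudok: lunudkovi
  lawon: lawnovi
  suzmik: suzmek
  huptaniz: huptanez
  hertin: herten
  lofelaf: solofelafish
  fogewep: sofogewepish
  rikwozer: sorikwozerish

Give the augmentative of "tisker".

sotiskerish

lunudok and suzmik both end in -k yet inflect differently (lunudkovi, suzmek), so the final letter is not what conditions the rule; the last vowel is.
"tisker" has last vowel 'e'. The stems whose last vowel is 'e' (fogewep → sofogewepish, rikwozer → sorikwozerish) add so- … -ish around the stem.
The other patterns: stems whose last vowel is 'o' delete the last vowel and add -ovi; stems whose last vowel is 'i' change the last vowel to 'e'.
So tisker → sotiskerish.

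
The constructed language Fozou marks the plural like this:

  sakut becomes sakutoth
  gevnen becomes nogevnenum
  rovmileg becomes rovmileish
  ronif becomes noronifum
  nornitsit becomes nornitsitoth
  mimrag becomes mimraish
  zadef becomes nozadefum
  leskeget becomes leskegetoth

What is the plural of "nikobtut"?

rovmileg and leskeget both have last vowel 'e' yet inflect differently (rovmileish, leskegetoth), so the last vowel is not what conditions the rule; the final letter is.
"nikobtut" ends in -t. The stems ending in -t (nornitsit → nornitsitoth, sakut → sakutoth, leskeget → leskegetoth) add -oth.
So nikobtut → nikobtutoth.

nikobtutoth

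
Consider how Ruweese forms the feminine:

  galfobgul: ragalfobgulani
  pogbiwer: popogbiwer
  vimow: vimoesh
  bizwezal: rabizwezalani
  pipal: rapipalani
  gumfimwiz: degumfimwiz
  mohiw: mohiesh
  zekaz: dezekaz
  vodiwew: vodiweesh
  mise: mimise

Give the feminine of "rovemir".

"rovemir" ends in -r. The one such stem in the data (pogbiwer → popogbiwer) repeats the first consonant+vowel as a prefix (as does mise), so the same rule applies.
The other patterns: stems ending in -w drop the final letter and add -esh; stems ending in -z add the prefix de-; stems ending in -l add ra- … -ani around the stem.
So rovemir → rorovemir.

rorovemir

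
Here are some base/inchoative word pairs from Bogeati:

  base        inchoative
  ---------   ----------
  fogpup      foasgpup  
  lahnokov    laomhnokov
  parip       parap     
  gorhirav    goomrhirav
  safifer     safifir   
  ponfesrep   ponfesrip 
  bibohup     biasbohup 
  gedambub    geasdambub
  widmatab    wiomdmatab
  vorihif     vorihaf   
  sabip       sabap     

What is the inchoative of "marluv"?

"marluv" has last vowel 'u'. The stems whose last vowel is 'u' (bibohup → biasbohup, gedambub → geasdambub, fogpup → foasgpup) insert -as- after the first vowel.
The other patterns: stems whose last vowel is 'e' change the last vowel to 'i'; stems whose last vowel is 'i' change the last vowel to 'a'; stems whose last vowel is 'a' or 'o' insert -om- after the first vowel.
So marluv → maasrluv.

maasrluv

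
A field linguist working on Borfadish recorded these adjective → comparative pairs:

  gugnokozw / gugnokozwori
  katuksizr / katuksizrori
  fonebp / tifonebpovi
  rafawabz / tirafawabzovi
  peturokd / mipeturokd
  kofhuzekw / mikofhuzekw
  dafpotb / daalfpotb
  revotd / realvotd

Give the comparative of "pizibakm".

mipizibakm

"pizibakm" has second-to-last letter 'k'. The stems whose second-to-last letter is 'k' (peturokd → mipeturokd, kofhuzekw → mikofhuzekw) add the prefix mi-.
The other patterns: stems whose second-to-last letter is 'z' add -ori; stems whose second-to-last letter is 'b' add ti- … -ovi around the stem; stems whose second-to-last letter is 't' insert -al- after the first vowel.
So pizibakm → mipizibakm.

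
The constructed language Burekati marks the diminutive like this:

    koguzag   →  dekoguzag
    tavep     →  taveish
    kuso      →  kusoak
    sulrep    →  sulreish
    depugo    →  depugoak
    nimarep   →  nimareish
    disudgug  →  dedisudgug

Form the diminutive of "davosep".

depugo and disudgug both begin with d- yet inflect differently (depugoak, dedisudgug), so the first letter is not what conditions the rule; the final letter is.
"davosep" ends in -p. The stems ending in -p (nimarep → nimareish, sulrep → sulreish, tavep → taveish) drop the final letter and add -ish.
The other patterns: stems ending in -o add -ak; stems ending in -g add the prefix de-.
So davosep → davoseish.

davoseish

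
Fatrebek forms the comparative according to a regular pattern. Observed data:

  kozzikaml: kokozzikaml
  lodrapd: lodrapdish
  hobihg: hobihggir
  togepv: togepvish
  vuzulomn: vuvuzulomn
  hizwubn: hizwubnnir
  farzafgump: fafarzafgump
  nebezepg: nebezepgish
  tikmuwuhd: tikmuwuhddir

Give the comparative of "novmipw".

vuzulomn and hizwubn both end in -n yet inflect differently (vuvuzulomn, hizwubnnir), so the final letter is not what conditions the rule; the second-to-last letter is.
"novmipw" has second-to-last letter 'p'. The stems whose second-to-last letter is 'p' (lodrapd → lodrapdish, togepv → togepvish, nebezepg → nebezepgish) add -ish.
The other patterns: stems whose second-to-last letter is 'm' repeat the first consonant+vowel as a prefix; stems whose second-to-last letter is 'b' or 'h' double the final consonant and add -ir.
So novmipw → novmipwish.

novmipwish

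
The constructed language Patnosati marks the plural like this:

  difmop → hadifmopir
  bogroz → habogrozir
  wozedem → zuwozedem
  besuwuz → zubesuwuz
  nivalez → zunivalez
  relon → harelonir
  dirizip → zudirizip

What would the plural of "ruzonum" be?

bogroz and besuwuz both end in -z yet inflect differently (habogrozir, zubesuwuz), so the final letter is not what conditions the rule; the last vowel is.
"ruzonum" has last vowel 'u'. The one such stem in the data (besuwuz → zubesuwuz) adds the prefix zu-, so the same rule applies.
The other pattern: stems whose last vowel is 'o' add ha- … -ir around the stem.
So ruzonum → zuruzonum.

zuruzonum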